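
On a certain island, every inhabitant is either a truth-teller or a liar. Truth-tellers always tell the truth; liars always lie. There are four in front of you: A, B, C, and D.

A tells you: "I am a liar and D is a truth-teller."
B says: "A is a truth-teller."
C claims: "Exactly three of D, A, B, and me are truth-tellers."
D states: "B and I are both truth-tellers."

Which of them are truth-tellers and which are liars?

Consider A. Suppose A is a truth-teller.
Then A's own statement would have to be true, but it can't be — contradiction.
So A is a liar.
With that fixed, B's statement is false, so B is a liar.
With that fixed, C's statement is false, so C is a liar.
With that fixed, D's statement is false, so D is a liar.

A: liar, B: liar, C: liar, D: liar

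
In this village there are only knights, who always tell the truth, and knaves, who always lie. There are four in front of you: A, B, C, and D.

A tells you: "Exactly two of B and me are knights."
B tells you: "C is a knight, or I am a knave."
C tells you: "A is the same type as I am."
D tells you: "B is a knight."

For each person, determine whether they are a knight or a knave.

A: knight, B: knight, C: knight, D: knight

Consider A. Suppose A is a knave.
Then whichever role C has, C's statement has the wrong truth value — contradiction.
So A is a knight.
Consider B. Suppose B is a knave.
Then A's statement comes out false, contradicting A being a knight.
So B is a knight.
With that fixed, D's statement is true, so D is a knight.
Consider C. Suppose C is a knave.
Then B's statement comes out false, contradicting B being a knight.
So C is a knight.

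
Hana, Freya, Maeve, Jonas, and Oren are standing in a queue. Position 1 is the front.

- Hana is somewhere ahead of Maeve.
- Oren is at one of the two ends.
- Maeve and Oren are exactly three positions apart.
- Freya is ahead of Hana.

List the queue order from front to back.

Oren, Freya, Hana, Maeve, Jonas

From clue 1: Hana is in {1,2,3,4}.
From clues 1–2: Oren is in {1,5}.
From clues 1–3: Maeve is in {2,4}.
From clues 1–4: Oren → position 1, Freya → position 2, Hana → position 3, Maeve → position 4, Jonas → position 5.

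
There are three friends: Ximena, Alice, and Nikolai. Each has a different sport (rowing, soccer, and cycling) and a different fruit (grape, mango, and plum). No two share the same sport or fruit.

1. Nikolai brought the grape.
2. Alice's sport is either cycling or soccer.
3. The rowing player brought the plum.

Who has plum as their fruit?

Clue 1 rules out Nikolai for the one with fruit plum.
With clues 1–3, Alice is impossible for the one with fruit plum.
That leaves Ximena.

Ximena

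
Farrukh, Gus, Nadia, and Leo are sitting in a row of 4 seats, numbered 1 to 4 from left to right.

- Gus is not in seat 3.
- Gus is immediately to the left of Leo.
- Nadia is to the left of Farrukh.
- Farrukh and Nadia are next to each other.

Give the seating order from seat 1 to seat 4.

From clue 1: Gus is in {1,2,4}.
From clues 1–2: Gus is in {1,2}.
From clues 1–3: Farrukh → seat 4.
From clues 1–4: Gus → seat 1, Leo → seat 2, Nadia → seat 3.

Gus, Leo, Nadia, Farrukh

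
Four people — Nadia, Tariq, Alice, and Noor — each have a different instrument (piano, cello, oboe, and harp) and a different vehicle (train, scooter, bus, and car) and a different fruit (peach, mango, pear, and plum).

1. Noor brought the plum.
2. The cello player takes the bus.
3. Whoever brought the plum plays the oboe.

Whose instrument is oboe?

Noor

With clues 1–3, Alice, Nadia, and Tariq are impossible for the one with instrument oboe.
That leaves Noor.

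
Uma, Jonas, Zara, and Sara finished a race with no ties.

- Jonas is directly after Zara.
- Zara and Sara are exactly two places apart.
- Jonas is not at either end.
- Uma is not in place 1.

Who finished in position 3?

Sara

With clues 1–2, Uma is ruled out for place 3.
With clues 1–3, Zara is ruled out for place 3.
With clues 1–4, Jonas is ruled out for place 3.
So place 3 is Sara.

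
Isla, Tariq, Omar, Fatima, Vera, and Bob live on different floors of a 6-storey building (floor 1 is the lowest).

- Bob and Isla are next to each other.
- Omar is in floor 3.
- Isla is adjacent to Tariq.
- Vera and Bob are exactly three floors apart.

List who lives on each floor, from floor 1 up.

Vera, Fatima, Omar, Bob, Isla, Tariq

From clues 1–2: Omar → floor 3.
From clues 1–3: Isla → floor 5.
From clues 1–4: Vera → floor 1, Fatima → floor 2, Bob → floor 4, Tariq → floor 6.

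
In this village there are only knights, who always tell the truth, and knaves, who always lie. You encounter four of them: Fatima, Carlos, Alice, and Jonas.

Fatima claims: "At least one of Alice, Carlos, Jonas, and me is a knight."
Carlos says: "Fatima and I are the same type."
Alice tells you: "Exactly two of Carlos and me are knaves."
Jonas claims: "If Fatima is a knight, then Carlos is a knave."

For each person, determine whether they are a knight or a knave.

Fatima: knight, Carlos: knight, Alice: knave, Jonas: knave

Consider Fatima. Suppose Fatima is a knave.
Then whichever role Carlos has, Carlos's statement has the wrong truth value — contradiction.
So Fatima is a knight.
Consider Carlos. Suppose Carlos is a knave.
Then whichever role Alice has, Alice's statement has the wrong truth value — contradiction.
So Carlos is a knight.
With that fixed, Alice's statement is false, so Alice is a knave.
With that fixed, Jonas's statement is false, so Jonas is a knave.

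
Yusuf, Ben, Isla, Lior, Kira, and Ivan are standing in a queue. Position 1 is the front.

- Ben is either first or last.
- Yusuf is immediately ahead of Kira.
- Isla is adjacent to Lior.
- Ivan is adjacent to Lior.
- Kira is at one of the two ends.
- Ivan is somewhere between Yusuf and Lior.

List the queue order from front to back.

Ben, Isla, Lior, Ivan, Yusuf, Kira

From clue 1: Ben is in {1,6}.
From clues 1–5: Ben → position 1, Lior → position 3, Yusuf → position 5, Kira → position 6.
From clues 1–6: Isla → position 2, Ivan → position 4.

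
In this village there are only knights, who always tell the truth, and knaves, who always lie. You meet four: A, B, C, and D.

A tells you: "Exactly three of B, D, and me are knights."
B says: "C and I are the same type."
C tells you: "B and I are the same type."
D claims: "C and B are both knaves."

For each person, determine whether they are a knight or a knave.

A: knave, B: knight, C: knight, D: knave

Consider A. Suppose A is a knight.
Then no assignment of the remaining roles makes every statement match its speaker's type — contradiction.
So A is a knave.
Consider B. Suppose B is a knave.
Then whichever role C has, C's statement has the wrong truth value — contradiction.
So B is a knight.
With that fixed, D's statement is false, so D is a knave.
Consider C. Suppose C is a knave.
Then B's statement comes out false, contradicting B being a knight.
So C is a knight.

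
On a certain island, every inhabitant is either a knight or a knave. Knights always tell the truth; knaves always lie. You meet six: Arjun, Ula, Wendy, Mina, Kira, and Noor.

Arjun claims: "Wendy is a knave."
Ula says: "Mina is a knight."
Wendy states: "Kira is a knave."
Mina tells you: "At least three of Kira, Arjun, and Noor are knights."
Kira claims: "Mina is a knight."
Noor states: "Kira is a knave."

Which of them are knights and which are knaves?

Arjun: knave, Ula: knave, Wendy: knight, Mina: knave, Kira: knave, Noor: knight

Consider Arjun. Suppose Arjun is a knight.
Then no assignment of the remaining roles makes every statement match its speaker's type — contradiction.
So Arjun is a knave.
With that fixed, Mina's statement is false, so Mina is a knave.
With that fixed, Kira's statement is false, so Kira is a knave.
With that fixed, Noor's statement is true, so Noor is a knight.
With that fixed, Ula's statement is false, so Ula is a knave.
With that fixed, Wendy's statement is true, so Wendy is a knight.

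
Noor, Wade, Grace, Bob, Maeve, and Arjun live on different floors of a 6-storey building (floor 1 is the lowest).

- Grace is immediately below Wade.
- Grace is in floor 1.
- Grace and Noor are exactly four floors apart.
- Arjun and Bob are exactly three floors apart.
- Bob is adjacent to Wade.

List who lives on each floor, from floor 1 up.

From clue 1: Wade is in {2,3,4,5,6}.
From clues 1–2: Grace → floor 1, Wade → floor 2.
From clues 1–3: Noor → floor 5.
From clues 1–4: Maeve → floor 4.
From clues 1–5: Bob → floor 3, Arjun → floor 6.

Grace, Wade, Bob, Maeve, Noor, Arjun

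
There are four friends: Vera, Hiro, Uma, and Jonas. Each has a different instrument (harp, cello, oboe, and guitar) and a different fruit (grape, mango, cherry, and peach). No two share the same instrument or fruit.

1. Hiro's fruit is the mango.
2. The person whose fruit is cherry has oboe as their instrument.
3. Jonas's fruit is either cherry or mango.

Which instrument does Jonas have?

oboe

With clues 1–3, cello, guitar, and harp are impossible for Jonas's instrument.
That leaves oboe.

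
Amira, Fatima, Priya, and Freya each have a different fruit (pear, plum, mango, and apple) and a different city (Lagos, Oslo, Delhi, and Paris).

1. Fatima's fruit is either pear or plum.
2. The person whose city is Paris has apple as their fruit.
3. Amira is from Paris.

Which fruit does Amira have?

apple

With clues 1–3, mango, pear, and plum are impossible for Amira's fruit.
That leaves apple.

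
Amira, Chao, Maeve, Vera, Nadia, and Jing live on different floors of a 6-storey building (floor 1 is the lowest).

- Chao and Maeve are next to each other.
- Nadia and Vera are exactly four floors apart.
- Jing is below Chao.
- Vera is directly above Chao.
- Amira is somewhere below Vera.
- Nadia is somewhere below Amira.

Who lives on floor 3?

With clues 1–2, Nadia and Vera are ruled out for floor 3.
With clues 1–4, Chao is ruled out for floor 3.
With clues 1–5, Maeve is ruled out for floor 3.
With clues 1–6, Jing is ruled out for floor 3.
So floor 3 is Amira.

Amira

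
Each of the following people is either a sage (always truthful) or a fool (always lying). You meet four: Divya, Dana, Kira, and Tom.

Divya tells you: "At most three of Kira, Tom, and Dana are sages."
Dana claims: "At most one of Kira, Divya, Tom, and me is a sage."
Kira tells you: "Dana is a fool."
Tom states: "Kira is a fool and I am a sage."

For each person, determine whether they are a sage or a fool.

Regardless of anyone's role, Divya's statement is true, so Divya is a sage.
Consider Dana. Suppose Dana is a sage.
Then Dana's own statement would have to be true, but it can't be — contradiction.
So Dana is a fool.
With that fixed, Kira's statement is true, so Kira is a sage.
With that fixed, Tom's statement is false, so Tom is a fool.

Divya: sage, Dana: fool, Kira: sage, Tom: fool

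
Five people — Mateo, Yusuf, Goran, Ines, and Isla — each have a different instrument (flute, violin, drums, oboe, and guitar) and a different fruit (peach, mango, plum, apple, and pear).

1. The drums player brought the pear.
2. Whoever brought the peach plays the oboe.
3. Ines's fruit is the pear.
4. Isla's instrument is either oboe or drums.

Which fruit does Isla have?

With clues 1–3, pear is impossible for Isla's fruit.
With clues 1–4, apple, mango, and plum are impossible for Isla's fruit.
That leaves peach.

peach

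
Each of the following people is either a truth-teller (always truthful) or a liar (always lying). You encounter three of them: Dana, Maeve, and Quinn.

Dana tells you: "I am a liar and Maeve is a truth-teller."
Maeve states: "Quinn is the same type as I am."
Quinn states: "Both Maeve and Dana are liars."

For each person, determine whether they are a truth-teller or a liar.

Dana: liar, Maeve: liar, Quinn: truth-teller

Consider Dana. Suppose Dana is a truth-teller.
Then Dana's own statement would have to be true, but it can't be — contradiction.
So Dana is a liar.
Consider Maeve. Suppose Maeve is a truth-teller.
Then Dana's statement comes out true, contradicting Dana being a liar.
So Maeve is a liar.
With that fixed, Quinn's statement is true, so Quinn is a truth-teller.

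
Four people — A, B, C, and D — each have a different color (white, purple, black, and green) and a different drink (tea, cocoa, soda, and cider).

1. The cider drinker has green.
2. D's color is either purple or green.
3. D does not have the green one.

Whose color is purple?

With clues 1–3, A, B, and C are impossible for the one with color purple.
That leaves D.

D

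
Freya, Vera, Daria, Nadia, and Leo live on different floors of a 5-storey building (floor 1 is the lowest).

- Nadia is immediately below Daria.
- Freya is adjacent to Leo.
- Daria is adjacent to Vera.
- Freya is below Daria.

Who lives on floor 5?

With clue 1, Nadia is ruled out for floor 5.
With clues 1–3, Daria is ruled out for floor 5.
With clues 1–4, Freya and Leo are ruled out for floor 5.
So floor 5 is Vera.

Vera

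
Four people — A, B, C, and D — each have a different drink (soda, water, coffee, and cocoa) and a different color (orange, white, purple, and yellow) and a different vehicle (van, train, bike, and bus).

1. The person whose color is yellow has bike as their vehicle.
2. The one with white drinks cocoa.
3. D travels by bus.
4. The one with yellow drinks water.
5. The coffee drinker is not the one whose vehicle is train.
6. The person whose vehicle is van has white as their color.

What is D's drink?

coffee

With clues 1–4, water is impossible for D's drink.
With clues 1–6, cocoa and soda are impossible for D's drink.
That leaves coffee.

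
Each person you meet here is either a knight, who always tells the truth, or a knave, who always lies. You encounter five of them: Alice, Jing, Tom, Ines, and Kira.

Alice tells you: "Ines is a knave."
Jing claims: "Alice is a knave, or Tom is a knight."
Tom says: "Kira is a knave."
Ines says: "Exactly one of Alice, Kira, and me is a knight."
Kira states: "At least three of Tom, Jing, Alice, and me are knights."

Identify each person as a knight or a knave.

Alice: knave, Jing: knight, Tom: knight, Ines: knight, Kira: knave

Consider Alice. Suppose Alice is a knight.
Then no assignment of the remaining roles makes every statement match its speaker's type — contradiction.
So Alice is a knave.
With that fixed, Jing's statement is true, so Jing is a knight.
Consider Tom. Suppose Tom is a knave.
Then no assignment of the remaining roles makes every statement match its speaker's type — contradiction.
So Tom is a knight.
Consider Ines. Suppose Ines is a knave.
Then Alice's statement comes out true, contradicting Alice being a knave.
So Ines is a knight.
Consider Kira. Suppose Kira is a knight.
Then Tom's statement comes out false, contradicting Tom being a knight.
So Kira is a knave.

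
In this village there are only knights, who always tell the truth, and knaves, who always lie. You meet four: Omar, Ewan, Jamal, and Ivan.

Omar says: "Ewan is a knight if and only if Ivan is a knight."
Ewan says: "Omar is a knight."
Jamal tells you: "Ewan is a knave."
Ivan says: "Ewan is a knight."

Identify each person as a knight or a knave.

Consider Omar. Suppose Omar is a knave.
Then no assignment of the remaining roles makes every statement match its speaker's type — contradiction.
So Omar is a knight.
With that fixed, Ewan's statement is true, so Ewan is a knight.
With that fixed, Jamal's statement is false, so Jamal is a knave.
With that fixed, Ivan's statement is true, so Ivan is a knight.

Omar: knight, Ewan: knight, Jamal: knave, Ivan: knight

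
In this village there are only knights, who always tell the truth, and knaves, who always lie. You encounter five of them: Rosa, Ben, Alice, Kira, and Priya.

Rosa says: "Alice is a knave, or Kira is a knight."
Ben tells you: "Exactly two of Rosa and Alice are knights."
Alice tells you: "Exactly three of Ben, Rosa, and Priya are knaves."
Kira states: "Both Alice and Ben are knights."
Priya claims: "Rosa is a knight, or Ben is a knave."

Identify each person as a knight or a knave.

Rosa: knight, Ben: knave, Alice: knave, Kira: knave, Priya: knight

Consider Rosa. Suppose Rosa is a knave.
Then no assignment of the remaining roles makes every statement match its speaker's type — contradiction.
So Rosa is a knight.
With that fixed, Alice's statement is false, so Alice is a knave.
With that fixed, Kira's statement is false, so Kira is a knave.
With that fixed, Priya's statement is true, so Priya is a knight.
With that fixed, Ben's statement is false, so Ben is a knave.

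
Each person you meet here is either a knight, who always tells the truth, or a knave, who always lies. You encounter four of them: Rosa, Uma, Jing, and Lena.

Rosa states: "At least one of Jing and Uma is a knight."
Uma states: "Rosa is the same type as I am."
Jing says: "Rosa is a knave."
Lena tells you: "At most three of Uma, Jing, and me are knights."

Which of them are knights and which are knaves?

Regardless of anyone's role, Lena's statement is true, so Lena is a knight.
Consider Rosa. Suppose Rosa is a knave.
Then whichever role Uma has, Uma's statement has the wrong truth value — contradiction.
So Rosa is a knight.
With that fixed, Jing's statement is false, so Jing is a knave.
Consider Uma. Suppose Uma is a knave.
Then Rosa's statement comes out false, contradicting Rosa being a knight.
So Uma is a knight.

Rosa: knight, Uma: knight, Jing: knave, Lena: knight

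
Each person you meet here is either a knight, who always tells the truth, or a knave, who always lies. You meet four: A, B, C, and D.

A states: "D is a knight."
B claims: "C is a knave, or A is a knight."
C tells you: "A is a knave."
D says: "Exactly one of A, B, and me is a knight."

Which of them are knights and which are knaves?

A: knave, B: knave, C: knight, D: knave

Consider A. Suppose A is a knight.
Then no assignment of the remaining roles makes every statement match its speaker's type — contradiction.
So A is a knave.
With that fixed, C's statement is true, so C is a knight.
With that fixed, B's statement is false, so B is a knave.
Consider D. Suppose D is a knight.
Then A's statement comes out true, contradicting A being a knave.
So D is a knave.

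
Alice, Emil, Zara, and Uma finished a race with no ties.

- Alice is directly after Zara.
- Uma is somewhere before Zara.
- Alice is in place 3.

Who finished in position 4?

Emil

With clue 1, Zara is ruled out for place 4.
With clues 1–2, Uma is ruled out for place 4.
With clues 1–3, Alice is ruled out for place 4.
So place 4 is Emil.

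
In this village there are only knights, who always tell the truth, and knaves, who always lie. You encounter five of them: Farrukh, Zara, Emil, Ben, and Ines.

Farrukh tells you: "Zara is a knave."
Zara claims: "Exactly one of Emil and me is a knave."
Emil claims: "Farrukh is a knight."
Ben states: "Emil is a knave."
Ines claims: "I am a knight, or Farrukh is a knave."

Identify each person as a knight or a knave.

Consider Farrukh. Suppose Farrukh is a knight.
Then no assignment of the remaining roles makes every statement match its speaker's type — contradiction.
So Farrukh is a knave.
With that fixed, Emil's statement is false, so Emil is a knave.
With that fixed, Ben's statement is true, so Ben is a knight.
With that fixed, Ines's statement is true, so Ines is a knight.
Consider Zara. Suppose Zara is a knave.
Then Farrukh's statement comes out true, contradicting Farrukh being a knave.
So Zara is a knight.

Farrukh: knave, Zara: knight, Emil: knave, Ben: knight, Ines: knight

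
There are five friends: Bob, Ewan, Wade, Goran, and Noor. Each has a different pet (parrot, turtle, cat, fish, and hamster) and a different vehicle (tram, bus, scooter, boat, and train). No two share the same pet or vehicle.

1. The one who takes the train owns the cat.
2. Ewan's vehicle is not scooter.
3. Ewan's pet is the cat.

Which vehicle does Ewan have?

train

With clues 1–2, scooter is impossible for Ewan's vehicle.
With clues 1–3, boat, bus, and tram are impossible for Ewan's vehicle.
That leaves train.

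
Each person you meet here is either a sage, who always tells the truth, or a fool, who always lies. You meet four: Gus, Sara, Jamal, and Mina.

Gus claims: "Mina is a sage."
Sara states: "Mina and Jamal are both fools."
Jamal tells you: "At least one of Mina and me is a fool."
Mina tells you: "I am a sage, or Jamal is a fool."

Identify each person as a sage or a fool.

Gus: fool, Sara: fool, Jamal: sage, Mina: fool

Consider Gus. Suppose Gus is a sage.
Then no assignment of the remaining roles makes every statement match its speaker's type — contradiction.
So Gus is a fool.
Consider Sara. Suppose Sara is a sage.
Then no assignment of the remaining roles makes every statement match its speaker's type — contradiction.
So Sara is a fool.
Consider Jamal. Suppose Jamal is a fool.
Then Jamal's own statement would have to be false, but it can't be — contradiction.
So Jamal is a sage.
Consider Mina. Suppose Mina is a sage.
Then Gus's statement comes out true, contradicting Gus being a fool.
So Mina is a fool.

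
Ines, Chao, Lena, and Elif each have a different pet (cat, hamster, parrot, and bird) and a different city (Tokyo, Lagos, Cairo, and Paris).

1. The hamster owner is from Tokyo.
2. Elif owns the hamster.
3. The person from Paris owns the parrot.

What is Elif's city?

With clues 1–2, Cairo, Lagos, and Paris are impossible for Elif's city.
That leaves Tokyo.

Tokyo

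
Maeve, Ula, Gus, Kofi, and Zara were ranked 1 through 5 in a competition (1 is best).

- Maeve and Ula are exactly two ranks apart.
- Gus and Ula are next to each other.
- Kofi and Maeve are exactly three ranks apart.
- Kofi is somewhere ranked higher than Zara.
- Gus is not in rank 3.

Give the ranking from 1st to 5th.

From clues 1–3: Zara is in {1,5}.
From clues 1–4: Zara → rank 5.
From clues 1–5: Maeve → rank 1, Gus → rank 2, Ula → rank 3, Kofi → rank 4.

Maeve, Gus, Ula, Kofi, Zara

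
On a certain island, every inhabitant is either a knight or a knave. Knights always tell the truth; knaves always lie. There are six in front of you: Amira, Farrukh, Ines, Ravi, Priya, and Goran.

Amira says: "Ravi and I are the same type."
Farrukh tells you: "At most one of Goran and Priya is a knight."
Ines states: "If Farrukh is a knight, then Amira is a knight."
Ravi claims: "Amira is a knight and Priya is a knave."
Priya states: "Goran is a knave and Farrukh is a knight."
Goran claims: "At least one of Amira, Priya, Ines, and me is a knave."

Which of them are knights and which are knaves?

Amira: knight, Farrukh: knight, Ines: knight, Ravi: knight, Priya: knave, Goran: knight

Consider Amira. Suppose Amira is a knave.
Then no assignment of the remaining roles makes every statement match its speaker's type — contradiction.
So Amira is a knight.
With that fixed, Ines's statement is true, so Ines is a knight.
Consider Farrukh. Suppose Farrukh is a knave.
Then no assignment of the remaining roles makes every statement match its speaker's type — contradiction.
So Farrukh is a knight.
Consider Ravi. Suppose Ravi is a knave.
Then Amira's statement comes out false, contradicting Amira being a knight.
So Ravi is a knight.
Consider Priya. Suppose Priya is a knight.
Then Ravi's statement comes out false, contradicting Ravi being a knight.
So Priya is a knave.
With that fixed, Goran's statement is true, so Goran is a knight.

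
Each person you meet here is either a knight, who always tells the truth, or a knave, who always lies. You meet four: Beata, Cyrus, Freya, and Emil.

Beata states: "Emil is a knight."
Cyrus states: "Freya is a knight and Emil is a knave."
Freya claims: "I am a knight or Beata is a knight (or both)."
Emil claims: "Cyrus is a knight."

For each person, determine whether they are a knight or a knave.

Beata: knave, Cyrus: knave, Freya: knave, Emil: knave

Consider Beata. Suppose Beata is a knight.
Then no assignment of the remaining roles makes every statement match its speaker's type — contradiction.
So Beata is a knave.
Consider Cyrus. Suppose Cyrus is a knight.
Then no assignment of the remaining roles makes every statement match its speaker's type — contradiction.
So Cyrus is a knave.
With that fixed, Emil's statement is false, so Emil is a knave.
Consider Freya. Suppose Freya is a knight.
Then Cyrus's statement comes out true, contradicting Cyrus being a knave.
So Freya is a knave.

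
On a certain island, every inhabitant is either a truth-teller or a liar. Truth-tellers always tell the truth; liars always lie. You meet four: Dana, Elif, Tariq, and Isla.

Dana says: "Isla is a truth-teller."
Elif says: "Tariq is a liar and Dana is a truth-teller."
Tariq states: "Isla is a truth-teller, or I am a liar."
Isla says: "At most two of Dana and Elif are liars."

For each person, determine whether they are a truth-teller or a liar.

Dana: truth-teller, Elif: liar, Tariq: truth-teller, Isla: truth-teller

Regardless of anyone's role, Isla's statement is true, so Isla is a truth-teller.
With that fixed, Dana's statement is true, so Dana is a truth-teller.
With that fixed, Tariq's statement is true, so Tariq is a truth-teller.
With that fixed, Elif's statement is false, so Elif is a liar.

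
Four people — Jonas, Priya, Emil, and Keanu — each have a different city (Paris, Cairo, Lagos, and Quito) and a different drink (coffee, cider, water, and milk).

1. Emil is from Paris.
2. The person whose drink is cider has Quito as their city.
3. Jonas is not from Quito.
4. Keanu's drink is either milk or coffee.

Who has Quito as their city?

Clue 1 rules out Emil for the one with city Quito.
With clues 1–3, Jonas is impossible for the one with city Quito.
With clues 1–4, Keanu is impossible for the one with city Quito.
That leaves Priya.

Priya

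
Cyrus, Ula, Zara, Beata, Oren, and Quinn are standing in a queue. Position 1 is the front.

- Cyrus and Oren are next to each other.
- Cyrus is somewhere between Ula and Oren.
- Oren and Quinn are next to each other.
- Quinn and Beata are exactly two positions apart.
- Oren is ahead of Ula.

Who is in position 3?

Quinn

With clues 1–4, Beata, Cyrus, Ula, and Zara are ruled out for position 3.
With clues 1–5, Oren is ruled out for position 3.
So position 3 is Quinn.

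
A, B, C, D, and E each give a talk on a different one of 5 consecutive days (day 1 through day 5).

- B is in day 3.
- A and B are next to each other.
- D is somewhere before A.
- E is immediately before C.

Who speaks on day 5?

C

With clue 1, B is ruled out for day 5.
With clues 1–2, A is ruled out for day 5.
With clues 1–3, D is ruled out for day 5.
With clues 1–4, E is ruled out for day 5.
So day 5 is C.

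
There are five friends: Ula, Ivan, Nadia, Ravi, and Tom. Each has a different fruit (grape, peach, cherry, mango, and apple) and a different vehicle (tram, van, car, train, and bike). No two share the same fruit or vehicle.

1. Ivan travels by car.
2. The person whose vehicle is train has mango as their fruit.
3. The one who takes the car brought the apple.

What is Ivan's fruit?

apple

With clues 1–2, mango is impossible for Ivan's fruit.
With clues 1–3, cherry, grape, and peach are impossible for Ivan's fruit.
That leaves apple.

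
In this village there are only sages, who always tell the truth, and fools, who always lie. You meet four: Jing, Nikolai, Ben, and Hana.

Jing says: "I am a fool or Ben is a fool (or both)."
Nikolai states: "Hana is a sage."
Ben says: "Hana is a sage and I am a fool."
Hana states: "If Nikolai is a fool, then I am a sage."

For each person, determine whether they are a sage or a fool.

Consider Jing. Suppose Jing is a fool.
Then Jing's own statement would have to be false, but it can't be — contradiction.
So Jing is a sage.
Consider Nikolai. Suppose Nikolai is a sage.
Then no assignment of the remaining roles makes every statement match its speaker's type — contradiction.
So Nikolai is a fool.
Consider Ben. Suppose Ben is a sage.
Then Jing's statement comes out false, contradicting Jing being a sage.
So Ben is a fool.
Consider Hana. Suppose Hana is a sage.
Then Nikolai's statement comes out true, contradicting Nikolai being a fool.
So Hana is a fool.

Jing: sage, Nikolai: fool, Ben: fool, Hana: fool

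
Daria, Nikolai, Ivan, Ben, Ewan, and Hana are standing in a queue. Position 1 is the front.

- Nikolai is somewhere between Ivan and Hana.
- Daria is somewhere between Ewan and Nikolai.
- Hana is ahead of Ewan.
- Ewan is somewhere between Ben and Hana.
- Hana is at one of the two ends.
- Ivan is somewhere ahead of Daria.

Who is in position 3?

Ivan

With clues 1–4, Ewan and Nikolai are ruled out for position 3.
With clues 1–5, Hana is ruled out for position 3.
With clues 1–6, Ben and Daria are ruled out for position 3.
So position 3 is Ivan.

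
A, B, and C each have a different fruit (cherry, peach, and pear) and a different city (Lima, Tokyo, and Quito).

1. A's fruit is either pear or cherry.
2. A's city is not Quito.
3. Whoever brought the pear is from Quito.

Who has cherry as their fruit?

With clues 1–3, B and C are impossible for the one with fruit cherry.
That leaves A.

A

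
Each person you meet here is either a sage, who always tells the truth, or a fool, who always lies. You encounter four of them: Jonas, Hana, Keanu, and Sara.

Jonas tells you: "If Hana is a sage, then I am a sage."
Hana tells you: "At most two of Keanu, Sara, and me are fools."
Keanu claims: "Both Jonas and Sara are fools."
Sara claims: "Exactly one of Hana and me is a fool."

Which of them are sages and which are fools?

Jonas: sage, Hana: fool, Keanu: fool, Sara: fool

Consider Jonas. Suppose Jonas is a fool.
Then no assignment of the remaining roles makes every statement match its speaker's type — contradiction.
So Jonas is a sage.
With that fixed, Keanu's statement is false, so Keanu is a fool.
Consider Hana. Suppose Hana is a sage.
Then whichever role Sara has, Sara's statement has the wrong truth value — contradiction.
So Hana is a fool.
Consider Sara. Suppose Sara is a sage.
Then Hana's statement comes out true, contradicting Hana being a fool.
So Sara is a fool.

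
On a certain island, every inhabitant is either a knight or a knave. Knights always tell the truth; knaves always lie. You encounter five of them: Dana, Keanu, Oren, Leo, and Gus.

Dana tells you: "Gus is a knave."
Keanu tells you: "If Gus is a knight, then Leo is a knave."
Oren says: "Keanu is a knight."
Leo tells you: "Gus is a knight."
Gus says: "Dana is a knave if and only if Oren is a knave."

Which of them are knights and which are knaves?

Consider Dana. Suppose Dana is a knight.
Then no assignment of the remaining roles makes every statement match its speaker's type — contradiction.
So Dana is a knave.
Consider Keanu. Suppose Keanu is a knight.
Then no assignment of the remaining roles makes every statement match its speaker's type — contradiction.
So Keanu is a knave.
With that fixed, Oren's statement is false, so Oren is a knave.
With that fixed, Gus's statement is true, so Gus is a knight.
With that fixed, Leo's statement is true, so Leo is a knight.

Dana: knave, Keanu: knave, Oren: knave, Leo: knight, Gus: knight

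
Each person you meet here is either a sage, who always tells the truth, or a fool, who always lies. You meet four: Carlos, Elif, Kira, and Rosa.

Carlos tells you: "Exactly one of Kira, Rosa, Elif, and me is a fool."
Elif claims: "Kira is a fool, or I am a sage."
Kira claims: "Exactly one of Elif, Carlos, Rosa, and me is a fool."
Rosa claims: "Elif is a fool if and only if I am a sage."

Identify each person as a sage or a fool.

Carlos: sage, Elif: fool, Kira: sage, Rosa: sage

Consider Carlos. Suppose Carlos is a fool.
Then no assignment of the remaining roles makes every statement match its speaker's type — contradiction.
So Carlos is a sage.
Consider Elif. Suppose Elif is a sage.
Then whichever role Rosa has, Rosa's statement has the wrong truth value — contradiction.
So Elif is a fool.
Consider Kira. Suppose Kira is a fool.
Then Carlos's statement comes out false, contradicting Carlos being a sage.
So Kira is a sage.
Consider Rosa. Suppose Rosa is a fool.
Then Carlos's statement comes out false, contradicting Carlos being a sage.
So Rosa is a sage.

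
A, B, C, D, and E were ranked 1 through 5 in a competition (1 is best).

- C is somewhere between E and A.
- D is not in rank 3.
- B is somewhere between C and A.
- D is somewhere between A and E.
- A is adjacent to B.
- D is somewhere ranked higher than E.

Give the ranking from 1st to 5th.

From clue 1: C is in {2,3,4}.
From clues 1–3: B is in {2,3,4}.
From clues 1–4: A is in {1,5}.
From clues 1–5: C → rank 3.
From clues 1–6: A → rank 1, B → rank 2, D → rank 4, E → rank 5.

A, B, C, D, E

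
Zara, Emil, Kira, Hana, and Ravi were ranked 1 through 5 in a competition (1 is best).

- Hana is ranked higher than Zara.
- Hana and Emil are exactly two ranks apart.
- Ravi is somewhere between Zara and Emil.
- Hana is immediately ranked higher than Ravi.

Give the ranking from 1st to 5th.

Emil, Kira, Hana, Ravi, Zara

From clue 1: Zara is in {2,3,4,5}.
From clues 1–3: Zara is in {4,5}.
From clues 1–4: Emil → rank 1, Kira → rank 2, Hana → rank 3, Ravi → rank 4, Zara → rank 5.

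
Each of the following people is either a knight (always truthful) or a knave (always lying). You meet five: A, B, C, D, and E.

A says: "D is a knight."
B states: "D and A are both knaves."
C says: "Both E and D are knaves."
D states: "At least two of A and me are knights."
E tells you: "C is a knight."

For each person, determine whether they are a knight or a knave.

Consider A. Suppose A is a knave.
Then no assignment of the remaining roles makes every statement match its speaker's type — contradiction.
So A is a knight.
With that fixed, B's statement is false, so B is a knave.
Consider C. Suppose C is a knight.
Then no assignment of the remaining roles makes every statement match its speaker's type — contradiction.
So C is a knave.
With that fixed, E's statement is false, so E is a knave.
Consider D. Suppose D is a knave.
Then A's statement comes out false, contradicting A being a knight.
So D is a knight.

A: knight, B: knave, C: knave, D: knight, E: knave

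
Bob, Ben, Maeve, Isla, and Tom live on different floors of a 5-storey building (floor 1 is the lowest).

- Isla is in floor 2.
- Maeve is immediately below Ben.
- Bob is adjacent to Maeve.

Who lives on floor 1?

Tom

With clue 1, Isla is ruled out for floor 1.
With clues 1–2, Ben and Maeve are ruled out for floor 1.
With clues 1–3, Bob is ruled out for floor 1.
So floor 1 is Tom.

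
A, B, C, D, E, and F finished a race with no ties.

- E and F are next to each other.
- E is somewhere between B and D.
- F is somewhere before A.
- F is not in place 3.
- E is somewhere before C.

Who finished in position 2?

With clues 1–3, A is ruled out for place 2.
With clues 1–4, E is ruled out for place 2.
With clues 1–5, B, C, and D are ruled out for place 2.
So place 2 is F.

F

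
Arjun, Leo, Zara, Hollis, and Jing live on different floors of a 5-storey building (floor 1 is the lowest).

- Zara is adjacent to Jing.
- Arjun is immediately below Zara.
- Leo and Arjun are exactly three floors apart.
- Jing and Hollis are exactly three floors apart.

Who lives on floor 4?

With clues 1–2, Arjun is ruled out for floor 4.
With clues 1–3, Hollis and Zara are ruled out for floor 4.
With clues 1–4, Leo is ruled out for floor 4.
So floor 4 is Jing.

Jing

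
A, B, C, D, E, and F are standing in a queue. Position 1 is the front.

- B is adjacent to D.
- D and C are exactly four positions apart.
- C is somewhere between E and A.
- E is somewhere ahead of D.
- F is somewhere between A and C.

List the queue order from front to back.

From clues 1–2: C is in {1,2,5,6}.
From clues 1–3: B is in {2,5}.
From clues 1–4: C → position 2, B → position 5, D → position 6.
From clues 1–5: E → position 1, F → position 3, A → position 4.

E, C, F, A, B, D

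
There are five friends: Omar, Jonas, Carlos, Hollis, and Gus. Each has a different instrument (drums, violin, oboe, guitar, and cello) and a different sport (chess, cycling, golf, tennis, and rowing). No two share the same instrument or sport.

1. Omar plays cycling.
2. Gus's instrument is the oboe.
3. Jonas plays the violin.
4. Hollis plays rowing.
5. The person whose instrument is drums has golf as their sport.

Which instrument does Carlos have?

With clues 1–2, oboe is impossible for Carlos's instrument.
With clues 1–3, violin is impossible for Carlos's instrument.
With clues 1–5, cello and guitar are impossible for Carlos's instrument.
That leaves drums.

drums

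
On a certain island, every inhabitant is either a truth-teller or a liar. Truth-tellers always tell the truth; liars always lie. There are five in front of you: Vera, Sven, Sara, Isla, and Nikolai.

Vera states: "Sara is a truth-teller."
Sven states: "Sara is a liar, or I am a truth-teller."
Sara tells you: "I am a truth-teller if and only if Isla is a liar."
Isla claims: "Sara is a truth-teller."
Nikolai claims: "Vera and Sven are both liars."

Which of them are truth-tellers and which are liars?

Vera: liar, Sven: truth-teller, Sara: liar, Isla: liar, Nikolai: liar

Consider Vera. Suppose Vera is a truth-teller.
Then no assignment of the remaining roles makes every statement match its speaker's type — contradiction.
So Vera is a liar.
Consider Sven. Suppose Sven is a liar.
Then no assignment of the remaining roles makes every statement match its speaker's type — contradiction.
So Sven is a truth-teller.
With that fixed, Nikolai's statement is false, so Nikolai is a liar.
Consider Sara. Suppose Sara is a truth-teller.
Then Vera's statement comes out true, contradicting Vera being a liar.
So Sara is a liar.
With that fixed, Isla's statement is false, so Isla is a liar.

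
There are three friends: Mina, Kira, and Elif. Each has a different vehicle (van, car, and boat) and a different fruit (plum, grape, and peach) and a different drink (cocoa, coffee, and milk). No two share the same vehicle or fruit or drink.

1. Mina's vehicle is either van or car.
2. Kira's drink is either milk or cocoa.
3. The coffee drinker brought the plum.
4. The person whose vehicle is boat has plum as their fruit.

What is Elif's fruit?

plum

With clues 1–4, grape and peach are impossible for Elif's fruit.
That leaves plum.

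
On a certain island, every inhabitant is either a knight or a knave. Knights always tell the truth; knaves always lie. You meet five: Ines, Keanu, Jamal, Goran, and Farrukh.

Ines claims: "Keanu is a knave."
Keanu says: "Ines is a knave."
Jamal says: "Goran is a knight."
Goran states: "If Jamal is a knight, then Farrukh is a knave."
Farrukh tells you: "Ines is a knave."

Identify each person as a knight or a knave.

Consider Ines. Suppose Ines is a knave.
Then no assignment of the remaining roles makes every statement match its speaker's type — contradiction.
So Ines is a knight.
With that fixed, Keanu's statement is false, so Keanu is a knave.
With that fixed, Farrukh's statement is false, so Farrukh is a knave.
With that fixed, Goran's statement is true, so Goran is a knight.
With that fixed, Jamal's statement is true, so Jamal is a knight.

Ines: knight, Keanu: knave, Jamal: knight, Goran: knight, Farrukh: knave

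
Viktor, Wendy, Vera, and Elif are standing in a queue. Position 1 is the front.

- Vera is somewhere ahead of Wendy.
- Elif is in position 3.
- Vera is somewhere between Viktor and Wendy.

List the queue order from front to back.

From clue 1: Wendy is in {2,3,4}.
From clues 1–2: Elif → position 3.
From clues 1–3: Viktor → position 1, Vera → position 2, Wendy → position 4.

Viktor, Vera, Elif, Wendy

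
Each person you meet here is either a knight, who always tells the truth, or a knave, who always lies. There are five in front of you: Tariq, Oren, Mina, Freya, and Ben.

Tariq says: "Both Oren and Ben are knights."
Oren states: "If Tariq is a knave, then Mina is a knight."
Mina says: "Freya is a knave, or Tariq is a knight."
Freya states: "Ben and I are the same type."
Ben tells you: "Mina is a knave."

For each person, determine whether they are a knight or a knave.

Consider Tariq. Suppose Tariq is a knight.
Then no assignment of the remaining roles makes every statement match its speaker's type — contradiction.
So Tariq is a knave.
Consider Oren. Suppose Oren is a knight.
Then no assignment of the remaining roles makes every statement match its speaker's type — contradiction.
So Oren is a knave.
Consider Mina. Suppose Mina is a knight.
Then Oren's statement comes out true, contradicting Oren being a knave.
So Mina is a knave.
With that fixed, Ben's statement is true, so Ben is a knight.
Consider Freya. Suppose Freya is a knave.
Then Mina's statement comes out true, contradicting Mina being a knave.
So Freya is a knight.

Tariq: knave, Oren: knave, Mina: knave, Freya: knight, Ben: knight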